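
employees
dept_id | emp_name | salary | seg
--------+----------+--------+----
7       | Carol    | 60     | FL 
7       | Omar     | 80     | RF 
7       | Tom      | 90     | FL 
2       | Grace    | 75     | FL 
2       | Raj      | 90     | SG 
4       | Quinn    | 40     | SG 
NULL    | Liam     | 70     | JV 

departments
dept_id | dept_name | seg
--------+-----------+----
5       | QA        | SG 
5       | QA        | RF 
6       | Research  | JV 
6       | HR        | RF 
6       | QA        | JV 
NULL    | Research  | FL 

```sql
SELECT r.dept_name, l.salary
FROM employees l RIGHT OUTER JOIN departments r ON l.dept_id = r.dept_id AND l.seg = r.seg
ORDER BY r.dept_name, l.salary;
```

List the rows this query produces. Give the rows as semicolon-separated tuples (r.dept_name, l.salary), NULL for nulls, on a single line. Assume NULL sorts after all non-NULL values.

RIGHT JOIN keeps every row from `departments`; unmatched rows get NULL for `employees`'s columns.
Matching on l.dept_id = r.dept_id AND l.seg = r.seg. A NULL in a compared column never satisfies the condition.
- dept_id=7, seg=FL: no matching r row.
- dept_id=7, seg=RF: no matching r row.
- dept_id=7, seg=FL: no matching r row.
- dept_id=2, seg=FL: no matching r row.
- dept_id=2, seg=SG: no matching r row.
- dept_id=4, seg=SG: no matching r row.
- dept_id=NULL, seg=JV: no matching r row.
- plus 6 unmatched r row(s), each kept with NULL l columns.
After projecting and ordering:
r.dept_name | l.salary
HR | NULL
QA | NULL
QA | NULL
QA | NULL
Research | NULL
Research | NULL

(HR, NULL); (QA, NULL); (QA, NULL); (QA, NULL); (Research, NULL); (Research, NULL)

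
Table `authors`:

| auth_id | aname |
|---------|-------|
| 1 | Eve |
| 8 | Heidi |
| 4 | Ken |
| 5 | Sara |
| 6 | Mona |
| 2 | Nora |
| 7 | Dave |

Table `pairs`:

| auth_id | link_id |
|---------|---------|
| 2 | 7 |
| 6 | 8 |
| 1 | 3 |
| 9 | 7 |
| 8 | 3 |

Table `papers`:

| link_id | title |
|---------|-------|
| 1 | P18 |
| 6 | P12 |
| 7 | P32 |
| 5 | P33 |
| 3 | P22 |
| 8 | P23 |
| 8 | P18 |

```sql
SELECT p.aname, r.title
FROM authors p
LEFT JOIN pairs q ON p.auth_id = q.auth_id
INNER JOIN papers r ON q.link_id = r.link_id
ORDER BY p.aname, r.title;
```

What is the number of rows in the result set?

Joins associate left-to-right: authors LEFT JOIN pairs on auth_id gives 7 intermediate row(s).
Then INNER JOIN `papers r` on link_id: keep only rows whose q.link_id appears in r.
Result: 5 row(s).

5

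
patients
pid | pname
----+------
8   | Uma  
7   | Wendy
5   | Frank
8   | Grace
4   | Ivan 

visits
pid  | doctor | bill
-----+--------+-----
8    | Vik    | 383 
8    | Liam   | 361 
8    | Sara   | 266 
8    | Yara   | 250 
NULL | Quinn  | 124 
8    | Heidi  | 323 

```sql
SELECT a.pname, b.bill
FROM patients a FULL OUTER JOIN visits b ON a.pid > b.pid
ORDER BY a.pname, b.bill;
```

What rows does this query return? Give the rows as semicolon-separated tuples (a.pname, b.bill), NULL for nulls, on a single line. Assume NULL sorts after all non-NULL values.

FULL OUTER JOIN keeps every row from both sides; unmatched rows get NULL for the other side's columns.
Matching on a.pid > b.pid. A NULL in a compared column never satisfies the condition.
- a row (pid=8): no match → kept, b columns NULL.
- a row (pid=7): no match → kept, b columns NULL.
- a row (pid=5): no match → kept, b columns NULL.
- a row (pid=8): no match → kept, b columns NULL.
- a row (pid=4): no match → kept, b columns NULL.
- plus 6 unmatched b row(s), each kept with NULL a columns.

(Frank, NULL); (Grace, NULL); (Ivan, NULL); (Uma, NULL); (Wendy, NULL); (NULL, 124); (NULL, 250); (NULL, 266); (NULL, 323); (NULL, 361); (NULL, 383)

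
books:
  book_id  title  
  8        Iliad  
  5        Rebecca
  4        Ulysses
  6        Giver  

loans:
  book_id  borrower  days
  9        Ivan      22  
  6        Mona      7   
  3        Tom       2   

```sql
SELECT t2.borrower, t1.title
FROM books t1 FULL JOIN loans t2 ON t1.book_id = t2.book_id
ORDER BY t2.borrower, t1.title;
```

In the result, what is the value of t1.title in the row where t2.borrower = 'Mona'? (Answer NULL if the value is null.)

Giver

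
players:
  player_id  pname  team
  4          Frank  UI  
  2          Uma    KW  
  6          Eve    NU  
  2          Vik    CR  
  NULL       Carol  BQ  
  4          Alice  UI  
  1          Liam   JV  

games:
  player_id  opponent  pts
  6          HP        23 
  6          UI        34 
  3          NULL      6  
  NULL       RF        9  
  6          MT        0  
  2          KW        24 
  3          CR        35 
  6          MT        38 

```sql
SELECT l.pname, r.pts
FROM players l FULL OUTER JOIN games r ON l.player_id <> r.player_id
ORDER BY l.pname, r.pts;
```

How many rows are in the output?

FULL OUTER JOIN keeps every row from both sides; unmatched rows get NULL for the other side's columns.
Matching on l.player_id <> r.player_id. A NULL in a compared column never satisfies the condition.
- player_id=4: 7 matching r row(s), so 7 row(s) emitted.
- player_id=2: 6 matching r row(s), so 6 row(s) emitted.
- player_id=6: 3 matching r row(s), so 3 row(s) emitted.
- player_id=2: 6 matching r row(s), so 6 row(s) emitted.
- player_id=NULL: no r row matches, row kept with r columns NULL.
- player_id=4: 7 matching r row(s), so 7 row(s) emitted.
- player_id=1: 7 matching r row(s), so 7 row(s) emitted.
- 1 r row(s) had no l match → kept, l columns NULL.
Total: 36 matched + 2 padded = 38 rows.

38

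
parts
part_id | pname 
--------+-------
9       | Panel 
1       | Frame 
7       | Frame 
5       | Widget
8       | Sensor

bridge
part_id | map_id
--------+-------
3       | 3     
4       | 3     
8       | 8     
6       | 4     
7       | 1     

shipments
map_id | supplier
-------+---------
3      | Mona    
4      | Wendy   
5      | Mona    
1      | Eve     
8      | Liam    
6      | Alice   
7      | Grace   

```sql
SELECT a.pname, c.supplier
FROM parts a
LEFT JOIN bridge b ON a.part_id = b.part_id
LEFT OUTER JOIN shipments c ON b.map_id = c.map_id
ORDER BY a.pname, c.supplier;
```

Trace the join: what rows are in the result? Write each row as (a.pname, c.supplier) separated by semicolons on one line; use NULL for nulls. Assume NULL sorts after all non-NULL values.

(Frame, Eve); (Frame, NULL); (Panel, NULL); (Sensor, Liam); (Widget, NULL)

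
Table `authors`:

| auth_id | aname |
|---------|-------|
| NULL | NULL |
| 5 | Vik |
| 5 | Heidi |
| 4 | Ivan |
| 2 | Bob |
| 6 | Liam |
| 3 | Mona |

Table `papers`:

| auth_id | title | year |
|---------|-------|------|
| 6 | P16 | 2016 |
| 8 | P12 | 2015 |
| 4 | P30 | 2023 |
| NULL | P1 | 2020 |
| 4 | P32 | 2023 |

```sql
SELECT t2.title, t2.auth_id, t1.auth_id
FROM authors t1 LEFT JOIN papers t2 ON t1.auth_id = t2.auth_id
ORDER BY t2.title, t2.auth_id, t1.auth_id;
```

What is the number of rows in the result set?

8

LEFT JOIN keeps every row from `authors`; unmatched rows get NULL for `papers`'s columns.
Matching on t1.auth_id = t2.auth_id. A NULL in a compared column never satisfies the condition.
- t1 row (auth_id=NULL): no match → kept, t2 columns NULL.
- t1 row (auth_id=5): no match → kept, t2 columns NULL.
- t1 row (auth_id=5): no match → kept, t2 columns NULL.
- t1 row (auth_id=4): matches 2 t2 row(s) → 2 output row(s).
- t1 row (auth_id=2): no match → kept, t2 columns NULL.
- t1 row (auth_id=6): matches 1 t2 row(s) → 1 output row(s).
- t1 row (auth_id=3): no match → kept, t2 columns NULL.
Total: 3 matched + 5 padded = 8 rows.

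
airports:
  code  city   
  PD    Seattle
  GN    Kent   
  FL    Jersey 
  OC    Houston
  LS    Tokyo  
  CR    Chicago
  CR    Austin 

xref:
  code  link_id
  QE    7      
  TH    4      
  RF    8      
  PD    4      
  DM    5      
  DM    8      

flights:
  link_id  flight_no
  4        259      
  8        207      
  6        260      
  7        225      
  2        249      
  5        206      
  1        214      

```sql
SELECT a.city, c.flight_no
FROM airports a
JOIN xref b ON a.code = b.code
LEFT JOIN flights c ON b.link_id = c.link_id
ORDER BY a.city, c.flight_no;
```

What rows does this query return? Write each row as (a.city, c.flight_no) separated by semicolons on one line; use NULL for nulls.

Joins associate left-to-right: airports INNER JOIN xref on code gives 1 intermediate row(s).
Then LEFT JOIN `flights c` on link_id: each of those 1 rows is kept; rows whose b.link_id has no match in c get NULL for c's columns.

(Seattle, 259)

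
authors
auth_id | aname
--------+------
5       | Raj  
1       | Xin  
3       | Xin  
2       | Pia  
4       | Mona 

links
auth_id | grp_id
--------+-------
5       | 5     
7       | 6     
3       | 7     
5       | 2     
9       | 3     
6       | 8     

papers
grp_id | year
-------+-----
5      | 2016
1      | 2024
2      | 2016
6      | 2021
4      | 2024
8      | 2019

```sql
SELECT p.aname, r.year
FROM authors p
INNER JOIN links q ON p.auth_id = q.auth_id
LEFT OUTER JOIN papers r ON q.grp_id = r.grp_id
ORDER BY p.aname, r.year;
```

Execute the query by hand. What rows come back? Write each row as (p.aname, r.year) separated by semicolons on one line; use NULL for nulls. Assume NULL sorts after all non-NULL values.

(Raj, 2016); (Raj, 2016); (Xin, NULL)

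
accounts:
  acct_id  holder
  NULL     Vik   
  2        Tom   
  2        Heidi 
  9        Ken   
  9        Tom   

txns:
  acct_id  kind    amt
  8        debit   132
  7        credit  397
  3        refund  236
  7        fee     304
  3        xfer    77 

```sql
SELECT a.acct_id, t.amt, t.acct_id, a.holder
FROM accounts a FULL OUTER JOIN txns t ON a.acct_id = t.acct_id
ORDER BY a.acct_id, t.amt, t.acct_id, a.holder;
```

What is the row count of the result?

10

FULL OUTER JOIN keeps every row from both sides; unmatched rows get NULL for the other side's columns.
Matching on a.acct_id = t.acct_id. A NULL in a compared column never satisfies the condition.
Matched pairs: 0; unmatched a rows kept: 5; unmatched t rows kept: 5.
Total: 0 matched + 10 padded = 10 rows.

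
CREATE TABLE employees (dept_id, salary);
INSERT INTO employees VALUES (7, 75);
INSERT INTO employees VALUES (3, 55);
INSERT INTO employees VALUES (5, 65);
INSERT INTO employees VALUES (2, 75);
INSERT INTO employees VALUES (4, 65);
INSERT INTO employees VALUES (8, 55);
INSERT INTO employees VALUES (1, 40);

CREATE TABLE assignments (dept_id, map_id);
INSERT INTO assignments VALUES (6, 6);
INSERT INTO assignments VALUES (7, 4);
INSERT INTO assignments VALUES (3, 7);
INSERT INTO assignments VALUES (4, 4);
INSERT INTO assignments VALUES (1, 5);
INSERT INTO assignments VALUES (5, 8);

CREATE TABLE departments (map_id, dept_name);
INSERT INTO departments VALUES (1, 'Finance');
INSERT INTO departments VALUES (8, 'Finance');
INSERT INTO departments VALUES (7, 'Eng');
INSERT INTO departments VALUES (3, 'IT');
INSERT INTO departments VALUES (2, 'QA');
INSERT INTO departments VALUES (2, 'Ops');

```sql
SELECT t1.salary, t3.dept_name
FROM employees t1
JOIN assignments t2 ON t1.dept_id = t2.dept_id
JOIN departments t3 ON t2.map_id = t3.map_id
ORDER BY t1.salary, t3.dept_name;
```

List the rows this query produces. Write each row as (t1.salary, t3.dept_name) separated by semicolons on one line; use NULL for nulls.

(55, Eng); (65, Finance)

Evaluate left to right. First `employees t1 INNER JOIN assignments t2` on dept_id: 5 row(s).
Then INNER JOIN `departments t3` on map_id: keep only rows whose t2.map_id appears in t3.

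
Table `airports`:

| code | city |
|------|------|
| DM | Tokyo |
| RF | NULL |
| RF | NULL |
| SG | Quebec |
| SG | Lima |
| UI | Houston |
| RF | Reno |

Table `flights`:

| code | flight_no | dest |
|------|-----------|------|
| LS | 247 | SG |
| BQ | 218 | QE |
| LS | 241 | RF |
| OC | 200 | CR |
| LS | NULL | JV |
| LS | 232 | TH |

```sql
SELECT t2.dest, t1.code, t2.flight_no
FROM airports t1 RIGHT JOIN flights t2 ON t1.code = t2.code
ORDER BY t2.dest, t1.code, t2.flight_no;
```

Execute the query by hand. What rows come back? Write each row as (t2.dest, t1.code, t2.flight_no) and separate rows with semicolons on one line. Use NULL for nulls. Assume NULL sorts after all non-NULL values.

RIGHT JOIN keeps every row from `flights`; unmatched rows get NULL for `airports`'s columns.
Matching on t1.code = t2.code.
- code=DM: no matching t2 row.
- code=RF: no matching t2 row.
- code=RF: no matching t2 row.
- code=SG: no matching t2 row.
- code=SG: no matching t2 row.
- code=UI: no matching t2 row.
- code=RF: no matching t2 row.
- plus 6 unmatched t2 row(s), each kept with NULL t1 columns.
After projecting and ordering:
t2.dest | t1.code | t2.flight_no
CR | NULL | 200
JV | NULL | NULL
QE | NULL | 218
RF | NULL | 241
SG | NULL | 247
TH | NULL | 232

(CR, NULL, 200); (JV, NULL, NULL); (QE, NULL, 218); (RF, NULL, 241); (SG, NULL, 247); (TH, NULL, 232)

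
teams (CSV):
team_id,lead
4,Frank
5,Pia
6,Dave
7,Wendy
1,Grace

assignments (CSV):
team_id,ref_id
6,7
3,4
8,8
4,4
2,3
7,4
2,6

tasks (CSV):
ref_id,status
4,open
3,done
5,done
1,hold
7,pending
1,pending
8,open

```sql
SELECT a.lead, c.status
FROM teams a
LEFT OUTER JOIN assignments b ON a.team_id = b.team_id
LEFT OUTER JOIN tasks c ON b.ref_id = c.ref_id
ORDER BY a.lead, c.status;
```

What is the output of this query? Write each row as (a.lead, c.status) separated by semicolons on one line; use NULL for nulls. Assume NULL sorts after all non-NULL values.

(Dave, pending); (Frank, open); (Grace, NULL); (Pia, NULL); (Wendy, open)

Joins associate left-to-right: teams LEFT JOIN assignments on team_id gives 5 intermediate row(s).
Then LEFT JOIN `tasks c` on ref_id: each of those 5 rows is kept; rows whose b.ref_id has no match in c get NULL for c's columns.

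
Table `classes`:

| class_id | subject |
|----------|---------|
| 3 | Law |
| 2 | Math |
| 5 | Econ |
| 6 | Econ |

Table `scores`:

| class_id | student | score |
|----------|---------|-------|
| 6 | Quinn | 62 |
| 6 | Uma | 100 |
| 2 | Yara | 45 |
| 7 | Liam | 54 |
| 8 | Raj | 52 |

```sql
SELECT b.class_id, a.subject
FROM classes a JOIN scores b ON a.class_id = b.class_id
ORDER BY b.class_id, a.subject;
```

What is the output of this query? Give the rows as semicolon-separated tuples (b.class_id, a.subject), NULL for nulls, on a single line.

INNER JOIN keeps only pairs where the ON condition holds.
Matching on a.class_id = b.class_id.
Matched pairs: 3.

(2, Math); (6, Econ); (6, Econ)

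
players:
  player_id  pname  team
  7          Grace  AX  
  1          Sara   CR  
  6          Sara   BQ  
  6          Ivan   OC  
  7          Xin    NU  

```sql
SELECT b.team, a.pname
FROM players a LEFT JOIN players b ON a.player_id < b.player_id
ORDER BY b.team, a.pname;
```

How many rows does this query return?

LEFT JOIN keeps every row from `players a`; unmatched rows get NULL for `players b`'s columns.
Matching on a.player_id < b.player_id.
Matched pairs: 8; unmatched a rows kept: 2.
Total: 8 matched + 2 padded = 10 rows.

10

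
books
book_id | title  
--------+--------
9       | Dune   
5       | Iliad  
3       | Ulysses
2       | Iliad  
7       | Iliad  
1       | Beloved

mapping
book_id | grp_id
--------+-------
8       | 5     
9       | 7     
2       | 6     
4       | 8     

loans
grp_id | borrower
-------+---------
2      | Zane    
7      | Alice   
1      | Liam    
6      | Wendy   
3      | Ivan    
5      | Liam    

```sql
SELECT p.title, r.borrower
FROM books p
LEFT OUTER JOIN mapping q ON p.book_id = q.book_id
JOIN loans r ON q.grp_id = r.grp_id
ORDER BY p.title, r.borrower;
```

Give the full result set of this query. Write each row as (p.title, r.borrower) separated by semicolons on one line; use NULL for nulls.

Step 1 — p LEFT JOIN q on book_id → 6 row(s).
Then INNER JOIN `loans r` on grp_id: keep only rows whose q.grp_id appears in r.

(Dune, Alice); (Iliad, Wendy)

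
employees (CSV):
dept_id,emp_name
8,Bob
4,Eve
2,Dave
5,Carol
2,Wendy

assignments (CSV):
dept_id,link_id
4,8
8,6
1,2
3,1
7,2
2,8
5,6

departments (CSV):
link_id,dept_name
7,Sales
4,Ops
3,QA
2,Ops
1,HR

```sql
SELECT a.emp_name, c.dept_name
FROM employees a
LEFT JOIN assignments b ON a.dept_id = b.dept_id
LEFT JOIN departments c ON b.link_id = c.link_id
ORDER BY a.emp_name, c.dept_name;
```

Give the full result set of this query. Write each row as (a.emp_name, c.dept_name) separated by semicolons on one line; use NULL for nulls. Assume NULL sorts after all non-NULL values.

(Bob, NULL); (Carol, NULL); (Dave, NULL); (Eve, NULL); (Wendy, NULL)

Evaluate left to right. First `employees a LEFT JOIN assignments b` on dept_id: 5 row(s).
Then LEFT JOIN `departments c` on link_id: each of those 5 rows is kept; rows whose b.link_id has no match in c get NULL for c's columns.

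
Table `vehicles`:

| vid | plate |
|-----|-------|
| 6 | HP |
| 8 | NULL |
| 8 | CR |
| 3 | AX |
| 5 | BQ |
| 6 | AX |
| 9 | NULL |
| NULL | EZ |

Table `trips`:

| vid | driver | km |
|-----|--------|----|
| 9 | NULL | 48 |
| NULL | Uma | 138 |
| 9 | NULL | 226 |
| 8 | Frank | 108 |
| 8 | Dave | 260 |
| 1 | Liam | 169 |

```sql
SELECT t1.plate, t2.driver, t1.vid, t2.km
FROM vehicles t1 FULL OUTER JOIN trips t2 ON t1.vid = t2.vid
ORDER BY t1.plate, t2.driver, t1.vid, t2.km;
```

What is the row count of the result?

FULL OUTER JOIN keeps every row from both sides; unmatched rows get NULL for the other side's columns.
Matching on t1.vid = t2.vid. A NULL in a compared column never satisfies the condition.
- t1[0] vid=6 → no match; kept with NULLs on the t2 side.
- t1[1] vid=8 → 2 match(es) in t2 → 2 row(s).
- t1[2] vid=8 → 2 match(es) in t2 → 2 row(s).
- t1[3] vid=3 → no match; kept with NULLs on the t2 side.
- t1[4] vid=5 → no match; kept with NULLs on the t2 side.
- t1[5] vid=6 → no match; kept with NULLs on the t2 side.
- t1[6] vid=9 → 2 match(es) in t2 → 2 row(s).
- t1[7] vid=NULL → no match; kept with NULLs on the t2 side.
- 2 row(s) from t2 found no t1 partner → padded with NULL.
Total: 6 matched + 7 padded = 13 rows.

13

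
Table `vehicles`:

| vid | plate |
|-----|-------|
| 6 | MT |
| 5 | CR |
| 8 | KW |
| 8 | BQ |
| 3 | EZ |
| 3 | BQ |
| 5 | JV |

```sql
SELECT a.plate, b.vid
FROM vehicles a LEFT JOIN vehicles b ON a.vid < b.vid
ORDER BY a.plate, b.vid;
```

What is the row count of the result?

LEFT JOIN keeps every row from `vehicles a`; unmatched rows get NULL for `vehicles b`'s columns.
Matching on a.vid < b.vid.
Matched pairs: 18; unmatched a rows kept: 2.
Total: 18 matched + 2 padded = 20 rows.

20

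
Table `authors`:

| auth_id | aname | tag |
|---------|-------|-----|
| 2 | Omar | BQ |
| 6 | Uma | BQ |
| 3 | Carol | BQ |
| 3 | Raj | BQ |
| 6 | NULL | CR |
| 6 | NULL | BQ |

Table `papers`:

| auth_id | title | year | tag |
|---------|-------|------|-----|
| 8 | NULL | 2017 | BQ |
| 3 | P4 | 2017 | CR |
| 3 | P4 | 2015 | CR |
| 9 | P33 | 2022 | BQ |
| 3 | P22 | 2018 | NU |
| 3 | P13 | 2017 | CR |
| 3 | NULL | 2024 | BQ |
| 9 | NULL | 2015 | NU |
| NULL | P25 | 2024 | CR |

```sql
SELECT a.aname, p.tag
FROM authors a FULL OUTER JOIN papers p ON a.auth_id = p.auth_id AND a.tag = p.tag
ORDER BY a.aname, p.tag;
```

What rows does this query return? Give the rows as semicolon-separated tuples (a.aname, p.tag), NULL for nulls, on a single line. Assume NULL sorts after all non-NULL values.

FULL OUTER JOIN keeps every row from both sides; unmatched rows get NULL for the other side's columns.
Matching on a.auth_id = p.auth_id AND a.tag = p.tag. A NULL in a compared column never satisfies the condition.
- a (auth_id=2, tag=BQ) has no partner → padded with NULL.
- a (auth_id=6, tag=BQ) has no partner → padded with NULL.
- a (auth_id=3, tag=BQ) pairs with 1 row(s) of p.
- a (auth_id=3, tag=BQ) pairs with 1 row(s) of p.
- a (auth_id=6, tag=CR) has no partner → padded with NULL.
- a (auth_id=6, tag=BQ) has no partner → padded with NULL.
- 8 p row(s) had no a match → kept, a columns NULL.

(Carol, BQ); (Omar, NULL); (Raj, BQ); (Uma, NULL); (NULL, BQ); (NULL, BQ); (NULL, CR); (NULL, CR); (NULL, CR); (NULL, CR); (NULL, NU); (NULL, NU); (NULL, NULL); (NULL, NULL)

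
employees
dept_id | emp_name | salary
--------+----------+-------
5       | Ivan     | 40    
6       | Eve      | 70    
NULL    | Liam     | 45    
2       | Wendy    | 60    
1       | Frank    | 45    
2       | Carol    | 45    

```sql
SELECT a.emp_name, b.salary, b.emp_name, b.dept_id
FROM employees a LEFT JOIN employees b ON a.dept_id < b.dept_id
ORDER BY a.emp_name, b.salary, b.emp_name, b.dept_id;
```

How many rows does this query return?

LEFT JOIN keeps every row from `employees a`; unmatched rows get NULL for `employees b`'s columns.
Matching on a.dept_id < b.dept_id. A NULL in a compared column never satisfies the condition.
- dept_id=5: 1 matching b row(s), so 1 row(s) emitted.
- dept_id=6: no b row matches, row kept with b columns NULL.
- dept_id=NULL: no b row matches, row kept with b columns NULL.
- dept_id=2: 2 matching b row(s), so 2 row(s) emitted.
- dept_id=1: 4 matching b row(s), so 4 row(s) emitted.
- dept_id=2: 2 matching b row(s), so 2 row(s) emitted.
Total: 9 matched + 2 padded = 11 rows.

11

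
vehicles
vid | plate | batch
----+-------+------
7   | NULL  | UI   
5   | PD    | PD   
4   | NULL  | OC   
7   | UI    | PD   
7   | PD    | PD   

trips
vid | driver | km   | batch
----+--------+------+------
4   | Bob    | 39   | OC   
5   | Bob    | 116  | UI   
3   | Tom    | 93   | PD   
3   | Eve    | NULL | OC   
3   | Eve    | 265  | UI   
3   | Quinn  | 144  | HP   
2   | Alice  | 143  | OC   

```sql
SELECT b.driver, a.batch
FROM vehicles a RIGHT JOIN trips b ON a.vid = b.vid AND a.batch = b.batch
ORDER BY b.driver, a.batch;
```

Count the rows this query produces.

RIGHT JOIN keeps every row from `trips`; unmatched rows get NULL for `vehicles`'s columns.
Matching on a.vid = b.vid AND a.batch = b.batch.
- a (vid=7, batch=UI) has no partner in b.
- a (vid=5, batch=PD) has no partner in b.
- a (vid=4, batch=OC) pairs with 1 row(s) of b.
- a (vid=7, batch=PD) has no partner in b.
- a (vid=7, batch=PD) has no partner in b.
- 6 b row(s) had no a match → kept, a columns NULL.
Total: 1 matched + 6 padded = 7 rows.

7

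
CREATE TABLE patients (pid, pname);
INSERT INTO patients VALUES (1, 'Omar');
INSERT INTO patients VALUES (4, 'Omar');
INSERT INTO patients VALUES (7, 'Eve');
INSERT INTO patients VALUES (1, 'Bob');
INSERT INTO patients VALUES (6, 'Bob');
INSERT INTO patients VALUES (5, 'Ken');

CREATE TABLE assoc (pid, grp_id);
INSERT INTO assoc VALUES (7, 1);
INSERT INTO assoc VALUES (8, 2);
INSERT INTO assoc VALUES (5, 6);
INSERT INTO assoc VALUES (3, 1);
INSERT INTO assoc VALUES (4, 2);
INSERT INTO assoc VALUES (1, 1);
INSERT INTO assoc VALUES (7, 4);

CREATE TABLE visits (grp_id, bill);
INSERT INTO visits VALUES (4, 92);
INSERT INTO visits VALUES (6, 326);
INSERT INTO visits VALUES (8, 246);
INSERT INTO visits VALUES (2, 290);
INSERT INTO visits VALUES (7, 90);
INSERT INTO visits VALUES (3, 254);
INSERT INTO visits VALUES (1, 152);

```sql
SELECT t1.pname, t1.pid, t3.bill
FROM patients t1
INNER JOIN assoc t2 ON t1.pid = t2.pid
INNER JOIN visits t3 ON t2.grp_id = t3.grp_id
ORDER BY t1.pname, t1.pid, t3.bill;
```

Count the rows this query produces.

6

Evaluate left to right. First `patients t1 INNER JOIN assoc t2` on pid: 6 row(s).
Then INNER JOIN `visits t3` on grp_id: keep only rows whose t2.grp_id appears in t3.
Result: 6 row(s).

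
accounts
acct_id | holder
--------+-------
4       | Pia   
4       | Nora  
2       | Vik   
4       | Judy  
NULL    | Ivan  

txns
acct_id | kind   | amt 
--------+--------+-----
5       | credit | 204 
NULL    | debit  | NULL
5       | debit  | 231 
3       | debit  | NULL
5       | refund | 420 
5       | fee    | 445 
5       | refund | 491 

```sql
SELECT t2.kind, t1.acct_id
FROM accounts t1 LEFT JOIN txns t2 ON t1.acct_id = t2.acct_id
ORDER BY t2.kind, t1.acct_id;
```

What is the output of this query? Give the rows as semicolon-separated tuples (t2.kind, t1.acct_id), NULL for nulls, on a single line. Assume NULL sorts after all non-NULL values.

(NULL, 2); (NULL, 4); (NULL, 4); (NULL, 4); (NULL, NULL)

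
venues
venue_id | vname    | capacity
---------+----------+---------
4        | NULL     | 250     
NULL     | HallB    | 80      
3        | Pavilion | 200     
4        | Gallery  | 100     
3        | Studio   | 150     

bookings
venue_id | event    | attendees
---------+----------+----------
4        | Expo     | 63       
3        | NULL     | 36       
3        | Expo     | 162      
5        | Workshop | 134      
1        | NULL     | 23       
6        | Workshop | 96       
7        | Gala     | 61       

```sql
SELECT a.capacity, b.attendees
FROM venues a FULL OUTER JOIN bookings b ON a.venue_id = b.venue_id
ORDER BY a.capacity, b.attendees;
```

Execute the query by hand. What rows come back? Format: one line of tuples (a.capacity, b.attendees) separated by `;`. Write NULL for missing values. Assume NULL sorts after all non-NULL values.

(80, NULL); (100, 63); (150, 36); (150, 162); (200, 36); (200, 162); (250, 63); (NULL, 23); (NULL, 61); (NULL, 96); (NULL, 134)

FULL OUTER JOIN keeps every row from both sides; unmatched rows get NULL for the other side's columns.
Matching on a.venue_id = b.venue_id. A NULL in a compared column never satisfies the condition.
Matched pairs: 6; unmatched a rows kept: 1; unmatched b rows kept: 4.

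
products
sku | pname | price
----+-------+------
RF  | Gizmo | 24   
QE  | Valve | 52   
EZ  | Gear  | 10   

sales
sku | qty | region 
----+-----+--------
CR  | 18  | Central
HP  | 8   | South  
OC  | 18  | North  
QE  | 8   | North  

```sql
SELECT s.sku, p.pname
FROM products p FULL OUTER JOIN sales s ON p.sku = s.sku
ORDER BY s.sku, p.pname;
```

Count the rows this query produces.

6

FULL OUTER JOIN keeps every row from both sides; unmatched rows get NULL for the other side's columns.
Matching on p.sku = s.sku.
- p (sku=RF) has no partner → padded with NULL.
- p (sku=QE) pairs with 1 row(s) of s.
- p (sku=EZ) has no partner → padded with NULL.
- plus 3 unmatched s row(s), each kept with NULL p columns.
Total: 1 matched + 5 padded = 6 rows.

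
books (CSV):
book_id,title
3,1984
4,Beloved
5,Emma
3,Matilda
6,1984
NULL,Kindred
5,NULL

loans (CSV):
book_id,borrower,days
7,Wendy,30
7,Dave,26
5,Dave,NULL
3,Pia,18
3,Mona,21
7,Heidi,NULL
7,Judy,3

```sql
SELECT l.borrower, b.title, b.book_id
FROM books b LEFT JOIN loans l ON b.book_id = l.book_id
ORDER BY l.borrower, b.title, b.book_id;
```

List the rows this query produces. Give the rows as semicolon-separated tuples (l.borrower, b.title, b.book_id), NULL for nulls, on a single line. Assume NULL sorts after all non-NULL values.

LEFT JOIN keeps every row from `books`; unmatched rows get NULL for `loans`'s columns.
Matching on b.book_id = l.book_id. A NULL in a compared column never satisfies the condition.
Matched pairs: 6; unmatched b rows kept: 3.

(Dave, Emma, 5); (Dave, NULL, 5); (Mona, 1984, 3); (Mona, Matilda, 3); (Pia, 1984, 3); (Pia, Matilda, 3); (NULL, 1984, 6); (NULL, Beloved, 4); (NULL, Kindred, NULL)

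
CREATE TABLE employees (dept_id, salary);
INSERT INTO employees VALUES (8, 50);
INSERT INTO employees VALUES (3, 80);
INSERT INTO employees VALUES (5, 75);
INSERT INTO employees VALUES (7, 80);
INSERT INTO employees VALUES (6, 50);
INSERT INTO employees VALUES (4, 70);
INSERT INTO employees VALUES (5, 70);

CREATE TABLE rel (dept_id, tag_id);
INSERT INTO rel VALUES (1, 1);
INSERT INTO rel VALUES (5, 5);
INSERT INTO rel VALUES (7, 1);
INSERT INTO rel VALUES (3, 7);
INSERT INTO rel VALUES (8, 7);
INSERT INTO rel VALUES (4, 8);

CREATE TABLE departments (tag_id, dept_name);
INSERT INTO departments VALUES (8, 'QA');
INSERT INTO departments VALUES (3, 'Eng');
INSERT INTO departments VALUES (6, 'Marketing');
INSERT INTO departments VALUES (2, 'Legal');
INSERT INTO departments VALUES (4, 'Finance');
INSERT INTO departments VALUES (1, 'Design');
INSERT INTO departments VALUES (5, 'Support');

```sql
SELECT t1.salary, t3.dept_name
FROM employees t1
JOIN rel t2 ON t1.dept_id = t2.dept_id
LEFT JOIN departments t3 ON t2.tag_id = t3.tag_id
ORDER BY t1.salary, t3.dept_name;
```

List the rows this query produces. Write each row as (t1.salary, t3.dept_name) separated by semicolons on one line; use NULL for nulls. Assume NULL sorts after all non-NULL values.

Evaluate left to right. First `employees t1 INNER JOIN rel t2` on dept_id: 6 row(s).
Then LEFT JOIN `departments t3` on tag_id: each of those 6 rows is kept; rows whose t2.tag_id has no match in t3 get NULL for t3's columns.

(50, NULL); (70, QA); (70, Support); (75, Support); (80, Design); (80, NULL)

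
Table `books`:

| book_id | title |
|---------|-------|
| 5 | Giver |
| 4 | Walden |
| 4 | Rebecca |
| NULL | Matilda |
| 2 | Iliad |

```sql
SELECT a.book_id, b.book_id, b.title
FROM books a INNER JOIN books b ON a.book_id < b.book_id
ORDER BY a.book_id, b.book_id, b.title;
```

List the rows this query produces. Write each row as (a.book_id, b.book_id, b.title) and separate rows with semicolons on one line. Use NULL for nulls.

INNER JOIN keeps only pairs where the ON condition holds.
Matching on a.book_id < b.book_id. A NULL in a compared column never satisfies the condition.
- a row (book_id=5): no match → dropped.
- a row (book_id=4): matches 1 b row(s) → 1 output row(s).
- a row (book_id=4): matches 1 b row(s) → 1 output row(s).
- a row (book_id=NULL): no match → dropped.
- a row (book_id=2): matches 3 b row(s) → 3 output row(s).
After projecting and ordering:
a.book_id | b.book_id | b.title
2 | 4 | Rebecca
2 | 4 | Walden
2 | 5 | Giver
4 | 5 | Giver
4 | 5 | Giver

(2, 4, Rebecca); (2, 4, Walden); (2, 5, Giver); (4, 5, Giver); (4, 5, Giver)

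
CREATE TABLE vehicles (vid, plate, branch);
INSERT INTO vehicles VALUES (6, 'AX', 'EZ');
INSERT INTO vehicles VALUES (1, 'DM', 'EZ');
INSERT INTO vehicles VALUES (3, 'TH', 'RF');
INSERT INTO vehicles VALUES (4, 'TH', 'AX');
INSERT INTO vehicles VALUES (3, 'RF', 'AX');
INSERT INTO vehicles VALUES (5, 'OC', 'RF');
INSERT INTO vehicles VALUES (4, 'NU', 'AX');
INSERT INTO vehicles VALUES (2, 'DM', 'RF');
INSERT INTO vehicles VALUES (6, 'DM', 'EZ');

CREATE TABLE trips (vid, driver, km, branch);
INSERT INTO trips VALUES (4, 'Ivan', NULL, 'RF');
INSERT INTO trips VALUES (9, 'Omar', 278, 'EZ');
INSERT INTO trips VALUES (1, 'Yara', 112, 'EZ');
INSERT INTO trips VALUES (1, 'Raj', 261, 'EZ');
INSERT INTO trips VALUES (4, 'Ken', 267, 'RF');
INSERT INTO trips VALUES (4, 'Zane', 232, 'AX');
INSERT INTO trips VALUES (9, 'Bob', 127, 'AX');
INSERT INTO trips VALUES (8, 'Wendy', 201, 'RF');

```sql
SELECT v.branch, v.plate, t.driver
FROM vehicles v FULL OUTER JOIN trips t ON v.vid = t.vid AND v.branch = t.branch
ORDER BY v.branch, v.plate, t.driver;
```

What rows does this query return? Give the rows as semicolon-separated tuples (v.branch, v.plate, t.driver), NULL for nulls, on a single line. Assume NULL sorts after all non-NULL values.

FULL OUTER JOIN keeps every row from both sides; unmatched rows get NULL for the other side's columns.
Matching on v.vid = t.vid AND v.branch = t.branch.
- v (vid=6, branch=EZ) has no partner → padded with NULL.
- v (vid=1, branch=EZ) pairs with 2 row(s) of t.
- v (vid=3, branch=RF) has no partner → padded with NULL.
- v (vid=4, branch=AX) pairs with 1 row(s) of t.
- v (vid=3, branch=AX) has no partner → padded with NULL.
- v (vid=5, branch=RF) has no partner → padded with NULL.
- v (vid=4, branch=AX) pairs with 1 row(s) of t.
- v (vid=2, branch=RF) has no partner → padded with NULL.
- v (vid=6, branch=EZ) has no partner → padded with NULL.
- 5 row(s) from t found no v partner → padded with NULL.

(AX, NU, Zane); (AX, RF, NULL); (AX, TH, Zane); (EZ, AX, NULL); (EZ, DM, Raj); (EZ, DM, Yara); (EZ, DM, NULL); (RF, DM, NULL); (RF, OC, NULL); (RF, TH, NULL); (NULL, NULL, Bob); (NULL, NULL, Ivan); (NULL, NULL, Ken); (NULL, NULL, Omar); (NULL, NULL, Wendy)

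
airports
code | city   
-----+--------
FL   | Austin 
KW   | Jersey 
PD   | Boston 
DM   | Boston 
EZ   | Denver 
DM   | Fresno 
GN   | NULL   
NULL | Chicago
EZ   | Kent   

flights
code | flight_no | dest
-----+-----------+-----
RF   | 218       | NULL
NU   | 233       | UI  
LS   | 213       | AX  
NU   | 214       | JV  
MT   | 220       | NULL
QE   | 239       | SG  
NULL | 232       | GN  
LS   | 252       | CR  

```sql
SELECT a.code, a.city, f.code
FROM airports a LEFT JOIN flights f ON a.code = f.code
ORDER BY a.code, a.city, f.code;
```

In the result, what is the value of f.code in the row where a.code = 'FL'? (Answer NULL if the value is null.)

NULL

LEFT JOIN keeps every row from `airports`; unmatched rows get NULL for `flights`'s columns.
Matching on a.code = f.code. A NULL in a compared column never satisfies the condition.
- a (code=FL) has no partner → padded with NULL.
- a (code=KW) has no partner → padded with NULL.
- a (code=PD) has no partner → padded with NULL.
- a (code=DM) has no partner → padded with NULL.
- a (code=EZ) has no partner → padded with NULL.
- a (code=DM) has no partner → padded with NULL.
- a (code=GN) has no partner → padded with NULL.
- a (code=NULL) has no partner → padded with NULL.
- a (code=EZ) has no partner → padded with NULL.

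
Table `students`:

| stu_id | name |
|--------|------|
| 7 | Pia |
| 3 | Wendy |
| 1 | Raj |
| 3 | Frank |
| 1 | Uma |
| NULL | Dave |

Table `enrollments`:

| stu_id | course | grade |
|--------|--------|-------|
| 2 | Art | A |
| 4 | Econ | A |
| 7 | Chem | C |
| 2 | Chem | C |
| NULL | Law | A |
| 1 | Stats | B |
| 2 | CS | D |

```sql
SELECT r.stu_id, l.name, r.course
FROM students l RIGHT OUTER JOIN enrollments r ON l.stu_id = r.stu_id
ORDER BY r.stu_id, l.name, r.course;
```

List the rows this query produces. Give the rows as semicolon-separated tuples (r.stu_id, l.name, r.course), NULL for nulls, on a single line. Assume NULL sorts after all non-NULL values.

(1, Raj, Stats); (1, Uma, Stats); (2, NULL, Art); (2, NULL, CS); (2, NULL, Chem); (4, NULL, Econ); (7, Pia, Chem); (NULL, NULL, Law)

RIGHT JOIN keeps every row from `enrollments`; unmatched rows get NULL for `students`'s columns.
Matching on l.stu_id = r.stu_id. A NULL in a compared column never satisfies the condition.
- l[0] stu_id=7 → 1 match(es) in r → 1 row(s).
- l[1] stu_id=3 → no match.
- l[2] stu_id=1 → 1 match(es) in r → 1 row(s).
- l[3] stu_id=3 → no match.
- l[4] stu_id=1 → 1 match(es) in r → 1 row(s).
- l[5] stu_id=NULL → no match.
- plus 5 unmatched r row(s), each kept with NULL l columns.
After projecting and ordering:
r.stu_id | l.name | r.course
1 | Raj | Stats
1 | Uma | Stats
2 | NULL | Art
2 | NULL | CS
2 | NULL | Chem
4 | NULL | Econ
7 | Pia | Chem
NULL | NULL | Law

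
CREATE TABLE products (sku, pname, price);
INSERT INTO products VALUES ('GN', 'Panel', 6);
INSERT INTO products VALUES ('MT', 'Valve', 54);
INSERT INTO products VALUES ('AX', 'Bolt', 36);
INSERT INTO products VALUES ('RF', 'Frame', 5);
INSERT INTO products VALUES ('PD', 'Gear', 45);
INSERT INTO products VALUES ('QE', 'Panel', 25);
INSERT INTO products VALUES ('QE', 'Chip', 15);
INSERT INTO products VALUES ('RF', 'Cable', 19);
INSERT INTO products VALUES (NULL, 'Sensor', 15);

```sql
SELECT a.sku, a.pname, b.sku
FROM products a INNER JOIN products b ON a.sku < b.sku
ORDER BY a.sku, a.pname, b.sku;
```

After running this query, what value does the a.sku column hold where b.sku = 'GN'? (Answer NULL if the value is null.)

AX

INNER JOIN keeps only pairs where the ON condition holds.
Matching on a.sku < b.sku. A NULL in a compared column never satisfies the condition.
Matched pairs: 26.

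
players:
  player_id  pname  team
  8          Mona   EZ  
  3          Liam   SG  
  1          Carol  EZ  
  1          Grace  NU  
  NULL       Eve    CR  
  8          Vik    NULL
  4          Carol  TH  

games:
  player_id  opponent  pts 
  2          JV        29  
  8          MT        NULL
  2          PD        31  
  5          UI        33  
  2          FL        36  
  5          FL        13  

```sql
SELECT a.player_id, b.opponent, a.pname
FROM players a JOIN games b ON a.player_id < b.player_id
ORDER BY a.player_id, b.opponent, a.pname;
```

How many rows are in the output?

INNER JOIN keeps only pairs where the ON condition holds.
Matching on a.player_id < b.player_id. A NULL in a compared column never satisfies the condition.
Matched pairs: 18.
Total: 18 rows.

18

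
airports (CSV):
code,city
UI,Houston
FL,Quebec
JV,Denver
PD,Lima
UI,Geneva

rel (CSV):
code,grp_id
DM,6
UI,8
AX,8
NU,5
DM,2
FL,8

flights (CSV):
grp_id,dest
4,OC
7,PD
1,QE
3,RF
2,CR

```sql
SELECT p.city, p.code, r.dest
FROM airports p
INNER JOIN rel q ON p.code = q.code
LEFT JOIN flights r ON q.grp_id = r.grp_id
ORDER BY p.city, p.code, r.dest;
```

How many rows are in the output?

3

Evaluate left to right. First `airports p INNER JOIN rel q` on code: 3 row(s).
Then LEFT JOIN `flights r` on grp_id: each of those 3 rows is kept; rows whose q.grp_id has no match in r get NULL for r's columns.
Result: 3 row(s).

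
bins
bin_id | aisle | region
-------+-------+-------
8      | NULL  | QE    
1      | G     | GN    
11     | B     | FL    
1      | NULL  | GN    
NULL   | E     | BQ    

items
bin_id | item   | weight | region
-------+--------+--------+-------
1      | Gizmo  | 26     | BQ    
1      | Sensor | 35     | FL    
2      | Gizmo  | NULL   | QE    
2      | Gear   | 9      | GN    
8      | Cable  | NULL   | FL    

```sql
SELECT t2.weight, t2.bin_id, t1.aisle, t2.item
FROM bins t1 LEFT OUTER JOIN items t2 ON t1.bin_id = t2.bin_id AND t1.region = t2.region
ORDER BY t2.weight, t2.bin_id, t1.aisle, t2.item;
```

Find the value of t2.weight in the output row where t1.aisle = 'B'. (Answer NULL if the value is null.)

NULL

LEFT JOIN keeps every row from `bins`; unmatched rows get NULL for `items`'s columns.
Matching on t1.bin_id = t2.bin_id AND t1.region = t2.region. A NULL in a compared column never satisfies the condition.
- bin_id=8, region=QE: no t2 row matches, row kept with t2 columns NULL.
- bin_id=1, region=GN: no t2 row matches, row kept with t2 columns NULL.
- bin_id=11, region=FL: no t2 row matches, row kept with t2 columns NULL.
- bin_id=1, region=GN: no t2 row matches, row kept with t2 columns NULL.
- bin_id=NULL, region=BQ: no t2 row matches, row kept with t2 columns NULL.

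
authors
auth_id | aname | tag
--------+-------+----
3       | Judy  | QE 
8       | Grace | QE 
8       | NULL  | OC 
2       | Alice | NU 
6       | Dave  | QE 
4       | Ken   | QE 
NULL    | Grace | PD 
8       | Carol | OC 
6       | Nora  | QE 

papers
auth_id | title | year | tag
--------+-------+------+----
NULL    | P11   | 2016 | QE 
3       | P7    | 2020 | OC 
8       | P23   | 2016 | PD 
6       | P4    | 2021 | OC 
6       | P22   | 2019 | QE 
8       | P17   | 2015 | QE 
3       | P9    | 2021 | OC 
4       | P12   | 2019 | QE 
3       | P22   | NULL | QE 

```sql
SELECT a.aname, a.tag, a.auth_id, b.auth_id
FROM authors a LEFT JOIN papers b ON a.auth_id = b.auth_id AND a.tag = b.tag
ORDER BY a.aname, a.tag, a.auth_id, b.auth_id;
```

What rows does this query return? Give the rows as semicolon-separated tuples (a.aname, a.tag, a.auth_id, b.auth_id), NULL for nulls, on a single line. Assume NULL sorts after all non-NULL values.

(Alice, NU, 2, NULL); (Carol, OC, 8, NULL); (Dave, QE, 6, 6); (Grace, PD, NULL, NULL); (Grace, QE, 8, 8); (Judy, QE, 3, 3); (Ken, QE, 4, 4); (Nora, QE, 6, 6); (NULL, OC, 8, NULL)

LEFT JOIN keeps every row from `authors`; unmatched rows get NULL for `papers`'s columns.
Matching on a.auth_id = b.auth_id AND a.tag = b.tag. A NULL in a compared column never satisfies the condition.
- a (auth_id=3, tag=QE) pairs with 1 row(s) of b.
- a (auth_id=8, tag=QE) pairs with 1 row(s) of b.
- a (auth_id=8, tag=OC) has no partner → padded with NULL.
- a (auth_id=2, tag=NU) has no partner → padded with NULL.
- a (auth_id=6, tag=QE) pairs with 1 row(s) of b.
- a (auth_id=4, tag=QE) pairs with 1 row(s) of b.
- a (auth_id=NULL, tag=PD) has no partner → padded with NULL.
- a (auth_id=8, tag=OC) has no partner → padded with NULL.
- a (auth_id=6, tag=QE) pairs with 1 row(s) of b.
After projecting and ordering:
a.aname | a.tag | a.auth_id | b.auth_id
Alice | NU | 2 | NULL
Carol | OC | 8 | NULL
Dave | QE | 6 | 6
Grace | PD | NULL | NULL
Grace | QE | 8 | 8
Judy | QE | 3 | 3
Ken | QE | 4 | 4
Nora | QE | 6 | 6
NULL | OC | 8 | NULL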